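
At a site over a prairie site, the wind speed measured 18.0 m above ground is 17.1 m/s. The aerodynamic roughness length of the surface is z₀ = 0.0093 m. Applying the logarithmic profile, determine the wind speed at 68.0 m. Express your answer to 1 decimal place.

Log law: V(z) ∝ ln(z/z₀), so V₂/V₁ = ln(z₂/z₀) / ln(z₁/z₀).
ln(68.0/0.0093) = 8.8972, ln(18.0/0.0093) = 7.5681
V₂ = 17.1 × 8.8972/7.5681 = 17.1 × 1.1756 = 20.1032 m/s

20.1 m/s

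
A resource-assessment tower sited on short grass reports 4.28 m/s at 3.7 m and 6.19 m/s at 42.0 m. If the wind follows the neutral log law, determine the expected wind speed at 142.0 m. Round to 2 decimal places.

Log law: V ∝ ln(z/z₀). From the pair, with r = V₁/V₂ = 0.69144,
ln z₀ = (ln z₁ − r·ln z₂)/(1 − r) = (1.3083 − 0.69144×3.7377)/0.30856 = -4.1354 → z₀ = 0.01600 m
V₃ = V₁ · ln(z₃/z₀)/ln(z₁/z₀) = 4.28 × 9.0912/5.4437 = 7.1477 m/s

7.15 m/s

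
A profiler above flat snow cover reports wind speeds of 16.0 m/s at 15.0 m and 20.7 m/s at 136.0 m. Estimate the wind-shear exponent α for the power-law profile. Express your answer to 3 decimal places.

α ≈ 0.117

Power law: V₂/V₁ = (z₂/z₁)^α ⇒ α = ln(V₂/V₁) / ln(z₂/z₁)
α = ln(20.7/16.0) / ln(136.0/15.0) = ln(1.2937) / ln(9.0667)
  = 0.25754 / 2.20460 = 0.11682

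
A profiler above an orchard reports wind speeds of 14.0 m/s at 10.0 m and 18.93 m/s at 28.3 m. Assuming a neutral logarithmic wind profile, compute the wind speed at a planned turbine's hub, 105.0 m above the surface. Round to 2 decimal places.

25.14 m/s

Log law: V ∝ ln(z/z₀). From the pair, with r = V₁/V₂ = 0.73957,
ln z₀ = (ln z₁ − r·ln z₂)/(1 − r) = (2.3026 − 0.73957×3.3429)/0.26043 = -0.6515 → z₀ = 0.5212 m
V₃ = V₁ · ln(z₃/z₀)/ln(z₁/z₀) = 14.0 × 5.3055/2.9541 = 25.1435 m/s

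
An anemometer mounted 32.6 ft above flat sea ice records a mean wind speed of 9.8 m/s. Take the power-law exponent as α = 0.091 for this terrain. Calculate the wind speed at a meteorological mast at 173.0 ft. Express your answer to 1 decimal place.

11.4 m/s

Power-law profile: V₂ = V₁ · (z₂/z₁)^α
V₂ = 9.8 × (173.0/32.6)^0.091 = 9.8 × (5.3067)^0.091
    = 9.8 × 1.1640 = 11.4074 m/s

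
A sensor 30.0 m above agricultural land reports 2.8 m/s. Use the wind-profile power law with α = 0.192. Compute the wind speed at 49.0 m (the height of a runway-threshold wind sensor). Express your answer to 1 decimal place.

Power-law profile: V₂ = V₁ · (z₂/z₁)^α
V₂ = 2.8 × (49.0/30.0)^0.192 = 2.8 × (1.6333)^0.192
    = 2.8 × 1.0988 = 3.0766 m/s

3.1 m/s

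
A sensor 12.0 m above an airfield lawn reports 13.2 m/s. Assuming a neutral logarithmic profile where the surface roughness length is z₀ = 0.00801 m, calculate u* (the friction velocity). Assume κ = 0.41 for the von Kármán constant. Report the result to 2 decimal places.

u* ≈ 0.74 m/s

Log law: V(z) = (u*/κ) · ln(z/z₀) ⇒ u* = κ · V / ln(z/z₀)
u* = 0.41 × 13.2 / ln(12.0/0.00801) = 0.41 × 13.2 / 7.3120
   = 5.4120 / 7.3120 = 0.7402 m/s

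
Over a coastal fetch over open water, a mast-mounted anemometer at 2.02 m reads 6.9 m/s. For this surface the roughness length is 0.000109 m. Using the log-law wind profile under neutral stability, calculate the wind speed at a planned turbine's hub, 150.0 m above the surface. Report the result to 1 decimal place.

9.9 m/s

Log law: V(z) ∝ ln(z/z₀), so V₂/V₁ = ln(z₂/z₀) / ln(z₁/z₀).
ln(150.0/0.000109) = 14.1348, ln(2.02/0.000109) = 9.8273
V₂ = 6.9 × 14.1348/9.8273 = 6.9 × 1.4383 = 9.9244 m/s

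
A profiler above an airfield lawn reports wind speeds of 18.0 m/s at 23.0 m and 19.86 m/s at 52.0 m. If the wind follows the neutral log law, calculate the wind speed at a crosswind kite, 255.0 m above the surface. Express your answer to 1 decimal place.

23.5 m/s

Log law: V ∝ ln(z/z₀). From the pair, with r = V₁/V₂ = 0.90634,
ln z₀ = (ln z₁ − r·ln z₂)/(1 − r) = (3.1355 − 0.90634×3.9512)/0.09366 = -4.7589 → z₀ = 0.008575 m
V₃ = V₁ · ln(z₃/z₀)/ln(z₁/z₀) = 18.0 × 10.3001/7.8944 = 23.4854 m/s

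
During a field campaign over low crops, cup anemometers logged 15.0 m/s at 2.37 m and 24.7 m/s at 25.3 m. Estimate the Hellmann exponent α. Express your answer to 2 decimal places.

Power law: V₂/V₁ = (z₂/z₁)^α ⇒ α = ln(V₂/V₁) / ln(z₂/z₁)
α = ln(24.7/15.0) / ln(25.3/2.37) = ln(1.6467) / ln(10.6751)
  = 0.49875 / 2.36791 = 0.21063

α ≈ 0.21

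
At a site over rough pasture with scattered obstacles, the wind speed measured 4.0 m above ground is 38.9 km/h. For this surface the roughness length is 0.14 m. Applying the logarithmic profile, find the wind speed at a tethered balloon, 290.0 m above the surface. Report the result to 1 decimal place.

88.6 km/h

Log law: V(z) ∝ ln(z/z₀), so V₂/V₁ = ln(z₂/z₀) / ln(z₁/z₀).
ln(290.0/0.14) = 7.6360, ln(4.0/0.14) = 3.3524
V₂ = 38.9 × 7.6360/3.3524 = 38.9 × 2.2778 = 88.6050 km/h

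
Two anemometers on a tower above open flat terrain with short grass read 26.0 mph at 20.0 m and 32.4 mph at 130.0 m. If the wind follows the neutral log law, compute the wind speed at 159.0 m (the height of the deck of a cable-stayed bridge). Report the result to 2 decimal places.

33.09 mph

Log law: V ∝ ln(z/z₀). From the pair, with r = V₁/V₂ = 0.80247,
ln z₀ = (ln z₁ − r·ln z₂)/(1 − r) = (2.9957 − 0.80247×4.8675)/0.19753 = -4.6085 → z₀ = 0.009967 m
V₃ = V₁ · ln(z₃/z₀)/ln(z₁/z₀) = 26.0 × 9.6774/7.6042 = 33.0885 mph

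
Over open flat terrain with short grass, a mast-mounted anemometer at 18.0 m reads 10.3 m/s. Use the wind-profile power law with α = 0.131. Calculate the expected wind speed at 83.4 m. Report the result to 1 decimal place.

12.6 m/s

Power-law profile: V₂ = V₁ · (z₂/z₁)^α
V₂ = 10.3 × (83.4/18.0)^0.131 = 10.3 × (4.6333)^0.131
    = 10.3 × 1.2225 = 12.5913 m/s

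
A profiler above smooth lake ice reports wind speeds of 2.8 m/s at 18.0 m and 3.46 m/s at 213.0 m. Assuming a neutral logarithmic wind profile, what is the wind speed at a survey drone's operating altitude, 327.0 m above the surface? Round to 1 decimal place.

Log law: V ∝ ln(z/z₀). From the pair, with r = V₁/V₂ = 0.80925,
ln z₀ = (ln z₁ − r·ln z₂)/(1 − r) = (2.8904 − 0.80925×5.3613)/0.19075 = -7.5923 → z₀ = 0.0005043 m
V₃ = V₁ · ln(z₃/z₀)/ln(z₁/z₀) = 2.8 × 13.3823/10.4827 = 3.5745 m/s

3.6 m/s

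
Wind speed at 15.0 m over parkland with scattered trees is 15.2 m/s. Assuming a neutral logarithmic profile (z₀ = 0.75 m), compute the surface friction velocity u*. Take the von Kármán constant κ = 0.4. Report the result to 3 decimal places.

u* ≈ 2.030 m/s

Log law: V(z) = (u*/κ) · ln(z/z₀) ⇒ u* = κ · V / ln(z/z₀)
u* = 0.4 × 15.2 / ln(15.0/0.75) = 0.4 × 15.2 / 2.9957
   = 6.0800 / 2.9957 = 2.0296 m/s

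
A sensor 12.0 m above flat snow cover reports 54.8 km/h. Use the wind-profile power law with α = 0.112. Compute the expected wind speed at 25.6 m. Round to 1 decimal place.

59.7 km/h

Power-law profile: V₂ = V₁ · (z₂/z₁)^α
V₂ = 54.8 × (25.6/12.0)^0.112 = 54.8 × (2.1333)^0.112
    = 54.8 × 1.0886 = 59.6534 km/h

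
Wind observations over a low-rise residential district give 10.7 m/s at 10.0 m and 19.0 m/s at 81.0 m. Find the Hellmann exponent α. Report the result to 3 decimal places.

α ≈ 0.274

Power law: V₂/V₁ = (z₂/z₁)^α ⇒ α = ln(V₂/V₁) / ln(z₂/z₁)
α = ln(19.0/10.7) / ln(81.0/10.0) = ln(1.7757) / ln(8.1000)
  = 0.57420 / 2.09186 = 0.27449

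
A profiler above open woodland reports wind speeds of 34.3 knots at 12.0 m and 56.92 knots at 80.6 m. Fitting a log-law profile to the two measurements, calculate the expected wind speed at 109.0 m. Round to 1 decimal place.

Log law: V ∝ ln(z/z₀). From the pair, with r = V₁/V₂ = 0.60260,
ln z₀ = (ln z₁ − r·ln z₂)/(1 − r) = (2.4849 − 0.60260×4.3895)/0.39740 = -0.4031 → z₀ = 0.6682 m
V₃ = V₁ · ln(z₃/z₀)/ln(z₁/z₀) = 34.3 × 5.0945/2.8880 = 60.5049 knots

60.5 knots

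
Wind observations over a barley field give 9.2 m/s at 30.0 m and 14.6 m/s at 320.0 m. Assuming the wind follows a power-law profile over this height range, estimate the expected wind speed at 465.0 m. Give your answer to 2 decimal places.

First find α: α = ln(V₂/V₁)/ln(z₂/z₁) = ln(14.6/9.2)/ln(320.0/30.0) = 0.46182/2.36712 = 0.1951
Extrapolate from 320.0 m to 465.0 m: V₃ = 14.6 × (465.0/320.0)^0.1951 = 14.6 × 1.0756 = 15.7043 m/s

15.70 m/s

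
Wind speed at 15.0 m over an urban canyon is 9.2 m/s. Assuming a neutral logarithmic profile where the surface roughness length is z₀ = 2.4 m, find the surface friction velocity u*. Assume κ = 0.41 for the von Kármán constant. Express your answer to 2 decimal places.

u* ≈ 2.06 m/s

Log law: V(z) = (u*/κ) · ln(z/z₀) ⇒ u* = κ · V / ln(z/z₀)
u* = 0.41 × 9.2 / ln(15.0/2.4) = 0.41 × 9.2 / 1.8326
   = 3.7720 / 1.8326 = 2.0583 m/s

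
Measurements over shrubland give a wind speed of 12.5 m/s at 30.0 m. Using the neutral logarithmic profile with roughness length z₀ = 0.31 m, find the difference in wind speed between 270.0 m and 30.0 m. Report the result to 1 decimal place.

Log law: V₂ = V₁ · ln(z₂/z₀)/ln(z₁/z₀) = 12.5 × 6.7696/4.5724 = 18.5068 m/s
ΔV = 18.5068 − 12.5 = 6.0068 m/s

6.0 m/s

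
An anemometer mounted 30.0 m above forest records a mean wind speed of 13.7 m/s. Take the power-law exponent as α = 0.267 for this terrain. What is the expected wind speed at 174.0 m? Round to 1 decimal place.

21.9 m/s

Power-law profile: V₂ = V₁ · (z₂/z₁)^α
V₂ = 13.7 × (174.0/30.0)^0.267 = 13.7 × (5.8000)^0.267
    = 13.7 × 1.5990 = 21.9056 m/s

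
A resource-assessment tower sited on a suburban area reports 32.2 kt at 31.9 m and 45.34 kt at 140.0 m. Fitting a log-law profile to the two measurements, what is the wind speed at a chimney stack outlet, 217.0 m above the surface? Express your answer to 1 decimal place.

Log law: V ∝ ln(z/z₀). From the pair, with r = V₁/V₂ = 0.71019,
ln z₀ = (ln z₁ − r·ln z₂)/(1 − r) = (3.4626 − 0.71019×4.9416)/0.28981 = -0.1618 → z₀ = 0.8506 m
V₃ = V₁ · ln(z₃/z₀)/ln(z₁/z₀) = 32.2 × 5.5417/3.6244 = 49.2335 kt

49.2 kt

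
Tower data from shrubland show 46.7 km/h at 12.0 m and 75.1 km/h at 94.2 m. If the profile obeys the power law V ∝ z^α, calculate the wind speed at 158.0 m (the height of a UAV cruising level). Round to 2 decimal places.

84.61 km/h

First find α: α = ln(V₂/V₁)/ln(z₂/z₁) = ln(75.1/46.7)/ln(94.2/12.0) = 0.47508/2.06051 = 0.2306
Extrapolate from 94.2 m to 158.0 m: V₃ = 75.1 × (158.0/94.2)^0.2306 = 75.1 × 1.1266 = 84.6108 km/h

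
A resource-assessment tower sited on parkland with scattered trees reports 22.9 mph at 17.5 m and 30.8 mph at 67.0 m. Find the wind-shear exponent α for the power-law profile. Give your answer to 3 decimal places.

α ≈ 0.221

Power law: V₂/V₁ = (z₂/z₁)^α ⇒ α = ln(V₂/V₁) / ln(z₂/z₁)
α = ln(30.8/22.9) / ln(67.0/17.5) = ln(1.3450) / ln(3.8286)
  = 0.29638 / 1.34249 = 0.22077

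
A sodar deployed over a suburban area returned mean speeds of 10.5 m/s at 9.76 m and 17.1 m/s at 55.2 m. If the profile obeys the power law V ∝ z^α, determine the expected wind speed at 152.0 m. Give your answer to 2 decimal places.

22.74 m/s

First find α: α = ln(V₂/V₁)/ln(z₂/z₁) = ln(17.1/10.5)/ln(55.2/9.76) = 0.48770/1.73267 = 0.2815
Extrapolate from 55.2 m to 152.0 m: V₃ = 17.1 × (152.0/55.2)^0.2815 = 17.1 × 1.3299 = 22.7415 m/s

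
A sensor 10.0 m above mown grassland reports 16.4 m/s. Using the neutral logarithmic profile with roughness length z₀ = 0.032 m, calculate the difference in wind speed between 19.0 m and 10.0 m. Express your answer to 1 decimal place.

Log law: V₂ = V₁ · ln(z₂/z₀)/ln(z₁/z₀) = 16.4 × 6.3865/5.7446 = 18.2324 m/s
ΔV = 18.2324 − 16.4 = 1.8324 m/s

1.8 m/s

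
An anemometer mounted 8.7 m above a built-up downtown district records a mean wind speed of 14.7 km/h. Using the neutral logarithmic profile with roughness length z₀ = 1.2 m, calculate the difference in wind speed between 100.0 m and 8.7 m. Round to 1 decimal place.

18.1 km/h

Log law: V₂ = V₁ · ln(z₂/z₀)/ln(z₁/z₀) = 14.7 × 4.4228/1.9810 = 32.8197 km/h
ΔV = 32.8197 − 14.7 = 18.1197 km/h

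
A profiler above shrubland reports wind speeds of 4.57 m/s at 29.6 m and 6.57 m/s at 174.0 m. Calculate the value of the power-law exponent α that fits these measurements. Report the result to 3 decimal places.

Power law: V₂/V₁ = (z₂/z₁)^α ⇒ α = ln(V₂/V₁) / ln(z₂/z₁)
α = ln(6.57/4.57) / ln(174.0/29.6) = ln(1.4376) / ln(5.8784)
  = 0.36300 / 1.77128 = 0.20494

α ≈ 0.205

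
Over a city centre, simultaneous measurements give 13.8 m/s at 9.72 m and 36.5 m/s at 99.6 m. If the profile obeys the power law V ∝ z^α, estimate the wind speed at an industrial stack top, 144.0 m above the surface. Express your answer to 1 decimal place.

First find α: α = ln(V₂/V₁)/ln(z₂/z₁) = ln(36.5/13.8)/ln(99.6/9.72) = 0.97264/2.32698 = 0.4180
Extrapolate from 99.6 m to 144.0 m: V₃ = 36.5 × (144.0/99.6)^0.4180 = 36.5 × 1.1666 = 42.5808 m/s

42.6 m/s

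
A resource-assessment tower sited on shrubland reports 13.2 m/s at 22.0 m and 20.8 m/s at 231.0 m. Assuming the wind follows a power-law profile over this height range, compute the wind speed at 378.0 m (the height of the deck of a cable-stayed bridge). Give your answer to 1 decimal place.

First find α: α = ln(V₂/V₁)/ln(z₂/z₁) = ln(20.8/13.2)/ln(231.0/22.0) = 0.45474/2.35138 = 0.1934
Extrapolate from 231.0 m to 378.0 m: V₃ = 20.8 × (378.0/231.0)^0.1934 = 20.8 × 1.0999 = 22.8784 m/s

22.9 m/s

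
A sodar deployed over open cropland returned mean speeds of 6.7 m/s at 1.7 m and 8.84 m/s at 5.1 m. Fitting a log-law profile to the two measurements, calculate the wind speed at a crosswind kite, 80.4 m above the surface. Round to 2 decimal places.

14.21 m/s

Log law: V ∝ ln(z/z₀). From the pair, with r = V₁/V₂ = 0.75792,
ln z₀ = (ln z₁ − r·ln z₂)/(1 − r) = (0.5306 − 0.75792×1.6292)/0.24208 = -2.9090 → z₀ = 0.05453 m
V₃ = V₁ · ln(z₃/z₀)/ln(z₁/z₀) = 6.7 × 7.2960/3.4396 = 14.2119 m/s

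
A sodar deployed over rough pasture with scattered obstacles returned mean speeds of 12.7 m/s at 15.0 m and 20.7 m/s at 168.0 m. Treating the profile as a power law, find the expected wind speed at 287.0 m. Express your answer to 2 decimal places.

23.07 m/s

First find α: α = ln(V₂/V₁)/ln(z₂/z₁) = ln(20.7/12.7)/ln(168.0/15.0) = 0.48853/2.41591 = 0.2022
Extrapolate from 168.0 m to 287.0 m: V₃ = 20.7 × (287.0/168.0)^0.2022 = 20.7 × 1.1144 = 23.0675 m/s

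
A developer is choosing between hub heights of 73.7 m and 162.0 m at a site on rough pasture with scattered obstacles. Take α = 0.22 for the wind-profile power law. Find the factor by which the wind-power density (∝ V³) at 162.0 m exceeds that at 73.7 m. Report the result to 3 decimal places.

1.682

Speed ratio: V_B/V_A = (z_B/z_A)^α = (162.0/73.7)^0.22 = (2.1981)^0.22 = 1.18919
Power-density ratio: P_B/P_A = (V_B/V_A)³ = (1.18919)³ = 1.68171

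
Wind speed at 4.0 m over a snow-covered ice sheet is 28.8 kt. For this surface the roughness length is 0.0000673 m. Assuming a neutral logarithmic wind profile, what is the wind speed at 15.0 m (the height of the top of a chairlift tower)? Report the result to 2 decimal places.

Log law: V(z) ∝ ln(z/z₀), so V₂/V₁ = ln(z₂/z₀) / ln(z₁/z₀).
ln(15.0/0.0000673) = 12.3144, ln(4.0/0.0000673) = 10.9926
V₂ = 28.8 × 12.3144/10.9926 = 28.8 × 1.1202 = 32.2629 kt

32.26 kt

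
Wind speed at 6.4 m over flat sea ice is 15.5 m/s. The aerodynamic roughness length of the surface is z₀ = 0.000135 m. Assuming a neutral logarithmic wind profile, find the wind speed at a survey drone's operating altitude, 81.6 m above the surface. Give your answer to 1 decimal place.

Log law: V(z) ∝ ln(z/z₀), so V₂/V₁ = ln(z₂/z₀) / ln(z₁/z₀).
ln(81.6/0.000135) = 13.3121, ln(6.4/0.000135) = 10.7665
V₂ = 15.5 × 13.3121/10.7665 = 15.5 × 1.2364 = 19.1647 m/s

19.2 m/s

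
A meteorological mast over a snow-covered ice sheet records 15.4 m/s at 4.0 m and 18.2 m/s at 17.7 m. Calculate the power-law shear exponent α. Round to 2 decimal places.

α ≈ 0.11

Power law: V₂/V₁ = (z₂/z₁)^α ⇒ α = ln(V₂/V₁) / ln(z₂/z₁)
α = ln(18.2/15.4) / ln(17.7/4.0) = ln(1.1818) / ln(4.4250)
  = 0.16705 / 1.48727 = 0.11232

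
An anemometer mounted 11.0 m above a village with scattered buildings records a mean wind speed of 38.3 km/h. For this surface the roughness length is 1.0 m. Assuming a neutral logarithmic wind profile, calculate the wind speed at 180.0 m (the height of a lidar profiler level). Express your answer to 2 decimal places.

82.94 km/h

Log law: V(z) ∝ ln(z/z₀), so V₂/V₁ = ln(z₂/z₀) / ln(z₁/z₀).
ln(180.0/1.0) = 5.1930, ln(11.0/1.0) = 2.3979
V₂ = 38.3 × 5.1930/2.3979 = 38.3 × 2.1656 = 82.9437 km/h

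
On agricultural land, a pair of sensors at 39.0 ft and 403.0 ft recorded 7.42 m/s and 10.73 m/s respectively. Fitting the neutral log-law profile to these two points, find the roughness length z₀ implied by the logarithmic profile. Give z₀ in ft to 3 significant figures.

z₀ ≈ 0.208 ft

Log law: V(z) ∝ ln(z/z₀). With r = V₁/V₂ = 7.42/10.73 = 0.69152,
r · ln(z₂/z₀) = ln(z₁/z₀) ⇒ ln z₀ = (ln z₁ − r·ln z₂)/(1 − r)
ln z₀ = (3.66356 − 0.69152×5.99894) / 0.30848 = -1.5716
z₀ = exp(-1.5716) = 0.2077 ft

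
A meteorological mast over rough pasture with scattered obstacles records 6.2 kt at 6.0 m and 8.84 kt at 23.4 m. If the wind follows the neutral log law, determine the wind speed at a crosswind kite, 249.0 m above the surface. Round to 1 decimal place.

Log law: V ∝ ln(z/z₀). From the pair, with r = V₁/V₂ = 0.70136,
ln z₀ = (ln z₁ − r·ln z₂)/(1 − r) = (1.7918 − 0.70136×3.1527)/0.29864 = -1.4045 → z₀ = 0.2455 m
V₃ = V₁ · ln(z₃/z₀)/ln(z₁/z₀) = 6.2 × 6.9219/3.1962 = 13.4270 kt

13.4 kt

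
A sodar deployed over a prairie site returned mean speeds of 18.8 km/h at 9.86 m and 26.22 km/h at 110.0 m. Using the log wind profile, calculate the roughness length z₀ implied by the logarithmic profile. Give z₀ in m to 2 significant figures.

Log law: V(z) ∝ ln(z/z₀). With r = V₁/V₂ = 18.8/26.22 = 0.71701,
r · ln(z₂/z₀) = ln(z₁/z₀) ⇒ ln z₀ = (ln z₁ − r·ln z₂)/(1 − r)
ln z₀ = (2.28849 − 0.71701×4.70048) / 0.28299 = -3.8228
z₀ = exp(-3.8228) = 0.02187 m

z₀ ≈ 0.022 m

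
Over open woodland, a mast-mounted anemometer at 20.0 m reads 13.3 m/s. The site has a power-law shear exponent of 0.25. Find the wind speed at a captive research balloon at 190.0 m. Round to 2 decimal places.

23.35 m/s

Power-law profile: V₂ = V₁ · (z₂/z₁)^α
V₂ = 13.3 × (190.0/20.0)^0.25 = 13.3 × (9.5000)^0.25
    = 13.3 × 1.7556 = 23.3498 m/s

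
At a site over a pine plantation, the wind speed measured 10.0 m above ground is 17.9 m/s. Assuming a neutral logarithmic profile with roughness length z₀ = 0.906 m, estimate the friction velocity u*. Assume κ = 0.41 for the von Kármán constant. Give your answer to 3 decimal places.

u* ≈ 3.056 m/s

Log law: V(z) = (u*/κ) · ln(z/z₀) ⇒ u* = κ · V / ln(z/z₀)
u* = 0.41 × 17.9 / ln(10.0/0.906) = 0.41 × 17.9 / 2.4013
   = 7.3390 / 2.4013 = 3.0563 m/s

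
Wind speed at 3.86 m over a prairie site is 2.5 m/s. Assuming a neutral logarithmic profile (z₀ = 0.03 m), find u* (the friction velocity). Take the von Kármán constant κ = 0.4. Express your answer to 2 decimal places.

u* ≈ 0.21 m/s

Log law: V(z) = (u*/κ) · ln(z/z₀) ⇒ u* = κ · V / ln(z/z₀)
u* = 0.4 × 2.5 / ln(3.86/0.03) = 0.4 × 2.5 / 4.8572
   = 1.0000 / 4.8572 = 0.2059 m/s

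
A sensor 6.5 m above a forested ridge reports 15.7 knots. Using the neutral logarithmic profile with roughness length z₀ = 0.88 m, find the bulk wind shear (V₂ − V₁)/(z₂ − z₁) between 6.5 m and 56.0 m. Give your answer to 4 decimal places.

Log law: V₂ = V₁ · ln(z₂/z₀)/ln(z₁/z₀) = 15.7 × 4.1532/1.9996 = 32.6084 knots
ΔV/Δz = (32.6084 − 15.7)/(56.0 − 6.5) = 16.9084/49.5000 = 0.34158 knots/m

0.3416 knots/m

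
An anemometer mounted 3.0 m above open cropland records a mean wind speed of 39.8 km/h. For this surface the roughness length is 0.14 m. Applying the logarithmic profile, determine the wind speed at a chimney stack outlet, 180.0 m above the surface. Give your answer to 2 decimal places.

92.97 km/h

Log law: V(z) ∝ ln(z/z₀), so V₂/V₁ = ln(z₂/z₀) / ln(z₁/z₀).
ln(180.0/0.14) = 7.1591, ln(3.0/0.14) = 3.0647
V₂ = 39.8 × 7.1591/3.0647 = 39.8 × 2.3360 = 92.9711 km/h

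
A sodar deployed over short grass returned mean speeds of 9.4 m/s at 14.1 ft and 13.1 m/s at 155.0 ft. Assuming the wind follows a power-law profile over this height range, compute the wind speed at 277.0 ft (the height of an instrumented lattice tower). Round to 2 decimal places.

First find α: α = ln(V₂/V₁)/ln(z₂/z₁) = ln(13.1/9.4)/ln(155.0/14.1) = 0.33190/2.39725 = 0.1385
Extrapolate from 155.0 ft to 277.0 ft: V₃ = 13.1 × (277.0/155.0)^0.1385 = 13.1 × 1.0837 = 14.1965 m/s

14.20 m/s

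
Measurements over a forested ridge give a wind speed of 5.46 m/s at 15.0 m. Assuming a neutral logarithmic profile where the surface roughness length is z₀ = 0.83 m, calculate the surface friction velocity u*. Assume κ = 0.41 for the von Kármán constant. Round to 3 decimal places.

Log law: V(z) = (u*/κ) · ln(z/z₀) ⇒ u* = κ · V / ln(z/z₀)
u* = 0.41 × 5.46 / ln(15.0/0.83) = 0.41 × 5.46 / 2.8944
   = 2.2386 / 2.8944 = 0.7734 m/s

u* ≈ 0.773 m/s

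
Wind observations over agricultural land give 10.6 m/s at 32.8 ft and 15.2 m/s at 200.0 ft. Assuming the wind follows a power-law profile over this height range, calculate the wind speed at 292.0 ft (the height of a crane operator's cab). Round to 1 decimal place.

16.4 m/s

First find α: α = ln(V₂/V₁)/ln(z₂/z₁) = ln(15.2/10.6)/ln(200.0/32.8) = 0.36044/1.80789 = 0.1994
Extrapolate from 200.0 ft to 292.0 ft: V₃ = 15.2 × (292.0/200.0)^0.1994 = 15.2 × 1.0784 = 16.3912 m/s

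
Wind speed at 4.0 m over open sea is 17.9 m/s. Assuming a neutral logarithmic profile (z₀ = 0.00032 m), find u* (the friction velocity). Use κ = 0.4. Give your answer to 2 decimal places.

Log law: V(z) = (u*/κ) · ln(z/z₀) ⇒ u* = κ · V / ln(z/z₀)
u* = 0.4 × 17.9 / ln(4.0/0.00032) = 0.4 × 17.9 / 9.4335
   = 7.1600 / 9.4335 = 0.7590 m/s

u* ≈ 0.76 m/s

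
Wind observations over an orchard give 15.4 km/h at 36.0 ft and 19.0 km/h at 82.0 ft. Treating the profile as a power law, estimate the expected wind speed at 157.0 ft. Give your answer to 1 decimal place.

First find α: α = ln(V₂/V₁)/ln(z₂/z₁) = ln(19.0/15.4)/ln(82.0/36.0) = 0.21007/0.82320 = 0.2552
Extrapolate from 82.0 ft to 157.0 ft: V₃ = 19.0 × (157.0/82.0)^0.2552 = 19.0 × 1.1803 = 22.4253 km/h

22.4 km/h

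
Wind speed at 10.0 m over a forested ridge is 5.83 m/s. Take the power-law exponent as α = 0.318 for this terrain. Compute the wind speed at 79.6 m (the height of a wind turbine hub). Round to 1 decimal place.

11.3 m/s

Power-law profile: V₂ = V₁ · (z₂/z₁)^α
V₂ = 5.83 × (79.6/10.0)^0.318 = 5.83 × (7.9600)^0.318
    = 5.83 × 1.9342 = 11.2761 m/s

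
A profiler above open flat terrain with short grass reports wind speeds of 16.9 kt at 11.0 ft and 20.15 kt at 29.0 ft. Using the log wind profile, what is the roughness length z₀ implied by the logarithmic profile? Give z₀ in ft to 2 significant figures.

Log law: V(z) ∝ ln(z/z₀). With r = V₁/V₂ = 16.9/20.15 = 0.83871,
r · ln(z₂/z₀) = ln(z₁/z₀) ⇒ ln z₀ = (ln z₁ − r·ln z₂)/(1 − r)
ln z₀ = (2.39790 − 0.83871×3.36730) / 0.16129 = -2.6430
z₀ = exp(-2.6430) = 0.07115 ft

z₀ ≈ 0.071 ft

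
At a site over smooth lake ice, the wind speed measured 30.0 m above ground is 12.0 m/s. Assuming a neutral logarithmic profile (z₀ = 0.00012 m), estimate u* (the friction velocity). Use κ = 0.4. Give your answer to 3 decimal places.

u* ≈ 0.386 m/s

Log law: V(z) = (u*/κ) · ln(z/z₀) ⇒ u* = κ · V / ln(z/z₀)
u* = 0.4 × 12.0 / ln(30.0/0.00012) = 0.4 × 12.0 / 12.4292
   = 4.8000 / 12.4292 = 0.3862 m/s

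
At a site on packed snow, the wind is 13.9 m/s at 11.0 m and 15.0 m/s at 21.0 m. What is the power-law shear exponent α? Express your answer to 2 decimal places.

Power law: V₂/V₁ = (z₂/z₁)^α ⇒ α = ln(V₂/V₁) / ln(z₂/z₁)
α = ln(15.0/13.9) / ln(21.0/11.0) = ln(1.0791) / ln(1.9091)
  = 0.07616 / 0.64663 = 0.11778

α ≈ 0.12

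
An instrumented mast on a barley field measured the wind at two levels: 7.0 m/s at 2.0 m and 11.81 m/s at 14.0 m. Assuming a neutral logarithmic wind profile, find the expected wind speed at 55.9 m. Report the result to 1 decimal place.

15.2 m/s

Log law: V ∝ ln(z/z₀). From the pair, with r = V₁/V₂ = 0.59272,
ln z₀ = (ln z₁ − r·ln z₂)/(1 − r) = (0.6931 − 0.59272×2.6391)/0.40728 = -2.1387 → z₀ = 0.1178 m
V₃ = V₁ · ln(z₃/z₀)/ln(z₁/z₀) = 7.0 × 6.1623/2.8319 = 15.2323 m/s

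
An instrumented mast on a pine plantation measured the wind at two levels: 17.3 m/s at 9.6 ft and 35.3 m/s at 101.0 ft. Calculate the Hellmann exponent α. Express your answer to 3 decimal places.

Power law: V₂/V₁ = (z₂/z₁)^α ⇒ α = ln(V₂/V₁) / ln(z₂/z₁)
α = ln(35.3/17.3) / ln(101.0/9.6) = ln(2.0405) / ln(10.5208)
  = 0.71318 / 2.35336 = 0.30305

α ≈ 0.303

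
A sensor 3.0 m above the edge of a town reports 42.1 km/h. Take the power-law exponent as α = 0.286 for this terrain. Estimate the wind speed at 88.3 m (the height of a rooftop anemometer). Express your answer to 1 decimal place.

110.8 km/h

Power-law profile: V₂ = V₁ · (z₂/z₁)^α
V₂ = 42.1 × (88.3/3.0)^0.286 = 42.1 × (29.4333)^0.286
    = 42.1 × 2.6308 = 110.7567 km/h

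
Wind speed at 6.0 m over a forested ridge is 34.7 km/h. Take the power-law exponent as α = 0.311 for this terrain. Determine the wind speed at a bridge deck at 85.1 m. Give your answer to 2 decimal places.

79.16 km/h

Power-law profile: V₂ = V₁ · (z₂/z₁)^α
V₂ = 34.7 × (85.1/6.0)^0.311 = 34.7 × (14.1833)^0.311
    = 34.7 × 2.2814 = 79.1649 km/h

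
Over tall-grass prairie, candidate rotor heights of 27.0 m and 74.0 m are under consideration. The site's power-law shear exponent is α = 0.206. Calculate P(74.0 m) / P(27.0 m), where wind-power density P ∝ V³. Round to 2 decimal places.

1.86

Speed ratio: V_B/V_A = (z_B/z_A)^α = (74.0/27.0)^0.206 = (2.7407)^0.206 = 1.23084
Power-density ratio: P_B/P_A = (V_B/V_A)³ = (1.23084)³ = 1.86467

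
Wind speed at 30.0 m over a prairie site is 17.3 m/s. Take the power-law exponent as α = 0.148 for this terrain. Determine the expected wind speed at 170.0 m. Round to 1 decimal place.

22.4 m/s

Power-law profile: V₂ = V₁ · (z₂/z₁)^α
V₂ = 17.3 × (170.0/30.0)^0.148 = 17.3 × (5.6667)^0.148
    = 17.3 × 1.2927 = 22.3634 m/s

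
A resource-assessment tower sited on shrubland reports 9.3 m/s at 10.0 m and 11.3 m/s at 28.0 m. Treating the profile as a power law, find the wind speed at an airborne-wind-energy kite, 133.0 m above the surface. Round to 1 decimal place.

First find α: α = ln(V₂/V₁)/ln(z₂/z₁) = ln(11.3/9.3)/ln(28.0/10.0) = 0.19479/1.02962 = 0.1892
Extrapolate from 28.0 m to 133.0 m: V₃ = 11.3 × (133.0/28.0)^0.1892 = 11.3 × 1.3428 = 15.1739 m/s

15.2 m/s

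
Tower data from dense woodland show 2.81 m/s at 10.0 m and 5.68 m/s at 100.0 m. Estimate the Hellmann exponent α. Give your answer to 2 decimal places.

Power law: V₂/V₁ = (z₂/z₁)^α ⇒ α = ln(V₂/V₁) / ln(z₂/z₁)
α = ln(5.68/2.81) / ln(100.0/10.0) = ln(2.0214) / ln(10.0000)
  = 0.70377 / 2.30259 = 0.30564

α ≈ 0.31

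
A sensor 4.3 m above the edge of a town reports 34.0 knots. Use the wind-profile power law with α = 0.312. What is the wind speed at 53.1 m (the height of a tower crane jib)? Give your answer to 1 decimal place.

Power-law profile: V₂ = V₁ · (z₂/z₁)^α
V₂ = 34.0 × (53.1/4.3)^0.312 = 34.0 × (12.3488)^0.312
    = 34.0 × 2.1907 = 74.4846 knots

74.5 knots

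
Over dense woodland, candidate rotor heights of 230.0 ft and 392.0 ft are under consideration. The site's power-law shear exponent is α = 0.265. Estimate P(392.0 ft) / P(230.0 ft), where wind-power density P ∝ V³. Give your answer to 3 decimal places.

1.528

Speed ratio: V_B/V_A = (z_B/z_A)^α = (392.0/230.0)^0.265 = (1.7043)^0.265 = 1.15176
Power-density ratio: P_B/P_A = (V_B/V_A)³ = (1.15176)³ = 1.52788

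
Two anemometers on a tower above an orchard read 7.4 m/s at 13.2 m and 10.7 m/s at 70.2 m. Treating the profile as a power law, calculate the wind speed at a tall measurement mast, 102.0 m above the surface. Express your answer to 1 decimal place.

11.6 m/s

First find α: α = ln(V₂/V₁)/ln(z₂/z₁) = ln(10.7/7.4)/ln(70.2/13.2) = 0.36876/1.67113 = 0.2207
Extrapolate from 70.2 m to 102.0 m: V₃ = 10.7 × (102.0/70.2)^0.2207 = 10.7 × 1.0859 = 11.6196 m/s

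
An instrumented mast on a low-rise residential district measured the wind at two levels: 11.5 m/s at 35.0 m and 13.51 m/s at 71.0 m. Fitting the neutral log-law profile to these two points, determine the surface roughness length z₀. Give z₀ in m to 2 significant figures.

Log law: V(z) ∝ ln(z/z₀). With r = V₁/V₂ = 11.5/13.51 = 0.85122,
r · ln(z₂/z₀) = ln(z₁/z₀) ⇒ ln z₀ = (ln z₁ − r·ln z₂)/(1 − r)
ln z₀ = (3.55535 − 0.85122×4.26268) / 0.14878 = -0.4916
z₀ = exp(-0.4916) = 0.6117 m

z₀ ≈ 0.61 m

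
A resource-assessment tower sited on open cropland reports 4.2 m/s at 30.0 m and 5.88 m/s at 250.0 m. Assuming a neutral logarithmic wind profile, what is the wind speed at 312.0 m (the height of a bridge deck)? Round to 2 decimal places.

Log law: V ∝ ln(z/z₀). From the pair, with r = V₁/V₂ = 0.71429,
ln z₀ = (ln z₁ − r·ln z₂)/(1 − r) = (3.4012 − 0.71429×5.5215)/0.28571 = -1.8995 → z₀ = 0.1496 m
V₃ = V₁ · ln(z₃/z₀)/ln(z₁/z₀) = 4.2 × 7.6425/5.3007 = 6.0555 m/s

6.06 m/s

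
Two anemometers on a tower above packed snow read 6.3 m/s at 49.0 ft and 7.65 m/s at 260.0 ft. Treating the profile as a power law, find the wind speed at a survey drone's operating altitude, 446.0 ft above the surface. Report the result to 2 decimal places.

8.15 m/s

First find α: α = ln(V₂/V₁)/ln(z₂/z₁) = ln(7.65/6.3)/ln(260.0/49.0) = 0.19416/1.66886 = 0.1163
Extrapolate from 260.0 ft to 446.0 ft: V₃ = 7.65 × (446.0/260.0)^0.1163 = 7.65 × 1.0648 = 8.1457 m/s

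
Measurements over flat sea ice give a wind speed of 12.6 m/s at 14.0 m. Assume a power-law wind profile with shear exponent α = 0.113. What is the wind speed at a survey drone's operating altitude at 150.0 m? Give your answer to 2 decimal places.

Power-law profile: V₂ = V₁ · (z₂/z₁)^α
V₂ = 12.6 × (150.0/14.0)^0.113 = 12.6 × (10.7143)^0.113
    = 12.6 × 1.3073 = 16.4724 m/s

16.47 m/s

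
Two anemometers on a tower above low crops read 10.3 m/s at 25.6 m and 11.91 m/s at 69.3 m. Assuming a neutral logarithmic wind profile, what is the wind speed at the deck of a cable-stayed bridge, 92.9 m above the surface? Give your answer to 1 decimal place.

12.4 m/s

Log law: V ∝ ln(z/z₀). From the pair, with r = V₁/V₂ = 0.86482,
ln z₀ = (ln z₁ − r·ln z₂)/(1 − r) = (3.2426 − 0.86482×4.2384)/0.13518 = -3.1284 → z₀ = 0.04379 m
V₃ = V₁ · ln(z₃/z₀)/ln(z₁/z₀) = 10.3 × 7.6599/6.3710 = 12.3838 m/s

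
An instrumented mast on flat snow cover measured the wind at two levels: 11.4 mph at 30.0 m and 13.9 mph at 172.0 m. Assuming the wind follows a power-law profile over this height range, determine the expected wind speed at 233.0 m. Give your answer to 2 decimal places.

First find α: α = ln(V₂/V₁)/ln(z₂/z₁) = ln(13.9/11.4)/ln(172.0/30.0) = 0.19828/1.74630 = 0.1135
Extrapolate from 172.0 m to 233.0 m: V₃ = 13.9 × (233.0/172.0)^0.1135 = 13.9 × 1.0351 = 14.3874 mph

14.39 mph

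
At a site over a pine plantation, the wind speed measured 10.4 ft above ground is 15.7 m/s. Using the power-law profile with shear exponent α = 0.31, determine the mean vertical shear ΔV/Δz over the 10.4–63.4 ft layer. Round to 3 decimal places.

0.223 m/s/ft

Power law: V₂ = V₁ · (z₂/z₁)^α = 15.7 × (6.0962)^0.31 = 27.4958 m/s
ΔV/Δz = (27.4958 − 15.7)/(63.4 − 10.4) = 11.7958/53.0000 = 0.22256 m/s/ft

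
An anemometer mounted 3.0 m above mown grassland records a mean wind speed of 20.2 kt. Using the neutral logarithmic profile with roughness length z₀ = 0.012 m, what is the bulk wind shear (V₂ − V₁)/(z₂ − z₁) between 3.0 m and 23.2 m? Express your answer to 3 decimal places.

0.370 kt/m

Log law: V₂ = V₁ · ln(z₂/z₀)/ln(z₁/z₀) = 20.2 × 7.5670/5.5215 = 27.6835 kt
ΔV/Δz = (27.6835 − 20.2)/(23.2 − 3.0) = 7.4835/20.2000 = 0.37047 kt/m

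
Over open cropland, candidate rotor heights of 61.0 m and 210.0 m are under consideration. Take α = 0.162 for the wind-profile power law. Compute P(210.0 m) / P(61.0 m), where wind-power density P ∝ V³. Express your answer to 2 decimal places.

Speed ratio: V_B/V_A = (z_B/z_A)^α = (210.0/61.0)^0.162 = (3.4426)^0.162 = 1.22173
Power-density ratio: P_B/P_A = (V_B/V_A)³ = (1.22173)³ = 1.82359

1.82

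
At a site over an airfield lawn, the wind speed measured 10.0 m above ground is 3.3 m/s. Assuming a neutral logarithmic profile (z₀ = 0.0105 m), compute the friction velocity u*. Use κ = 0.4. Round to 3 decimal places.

Log law: V(z) = (u*/κ) · ln(z/z₀) ⇒ u* = κ · V / ln(z/z₀)
u* = 0.4 × 3.3 / ln(10.0/0.0105) = 0.4 × 3.3 / 6.8590
   = 1.3200 / 6.8590 = 0.1924 m/s

u* ≈ 0.192 m/s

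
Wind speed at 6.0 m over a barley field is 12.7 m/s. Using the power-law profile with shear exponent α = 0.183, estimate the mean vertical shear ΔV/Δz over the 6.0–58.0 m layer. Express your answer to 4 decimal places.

0.1257 m/s/m

Power law: V₂ = V₁ · (z₂/z₁)^α = 12.7 × (9.6667)^0.183 = 19.2358 m/s
ΔV/Δz = (19.2358 − 12.7)/(58.0 − 6.0) = 6.5358/52.0000 = 0.12569 m/s/m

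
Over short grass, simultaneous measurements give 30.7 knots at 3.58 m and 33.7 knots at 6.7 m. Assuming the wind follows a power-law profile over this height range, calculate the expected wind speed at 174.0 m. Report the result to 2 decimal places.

54.71 knots

First find α: α = ln(V₂/V₁)/ln(z₂/z₁) = ln(33.7/30.7)/ln(6.7/3.58) = 0.09324/0.62674 = 0.1488
Extrapolate from 6.7 m to 174.0 m: V₃ = 33.7 × (174.0/6.7)^0.1488 = 33.7 × 1.6234 = 54.7077 knots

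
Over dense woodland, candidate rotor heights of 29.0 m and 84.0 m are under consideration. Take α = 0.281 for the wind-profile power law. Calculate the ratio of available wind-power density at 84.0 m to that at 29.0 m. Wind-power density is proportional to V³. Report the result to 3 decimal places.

Speed ratio: V_B/V_A = (z_B/z_A)^α = (84.0/29.0)^0.281 = (2.8966)^0.281 = 1.34831
Power-density ratio: P_B/P_A = (V_B/V_A)³ = (1.34831)³ = 2.45113

2.451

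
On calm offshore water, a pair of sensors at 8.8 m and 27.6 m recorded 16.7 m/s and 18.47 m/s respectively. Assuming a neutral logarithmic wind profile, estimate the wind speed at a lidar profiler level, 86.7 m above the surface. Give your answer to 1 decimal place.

Log law: V ∝ ln(z/z₀). From the pair, with r = V₁/V₂ = 0.90417,
ln z₀ = (ln z₁ − r·ln z₂)/(1 − r) = (2.1748 − 0.90417×3.3178)/0.09583 = -8.6101 → z₀ = 0.0001823 m
V₃ = V₁ · ln(z₃/z₀)/ln(z₁/z₀) = 16.7 × 13.0725/10.7848 = 20.2424 m/s

20.2 m/s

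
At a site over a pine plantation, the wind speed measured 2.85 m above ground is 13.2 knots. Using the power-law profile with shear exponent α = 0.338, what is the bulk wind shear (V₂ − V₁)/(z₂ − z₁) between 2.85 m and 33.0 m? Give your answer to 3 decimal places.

0.564 knots/m

Power law: V₂ = V₁ · (z₂/z₁)^α = 13.2 × (11.5789)^0.338 = 30.2061 knots
ΔV/Δz = (30.2061 − 13.2)/(33.0 − 2.85) = 17.0061/30.1500 = 0.56405 knots/m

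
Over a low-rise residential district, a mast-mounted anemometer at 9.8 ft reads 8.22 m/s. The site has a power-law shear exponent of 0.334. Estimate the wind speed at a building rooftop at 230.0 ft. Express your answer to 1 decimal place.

Power-law profile: V₂ = V₁ · (z₂/z₁)^α
V₂ = 8.22 × (230.0/9.8)^0.334 = 8.22 × (23.4694)^0.334
    = 8.22 × 2.8691 = 23.5841 m/s

23.6 m/s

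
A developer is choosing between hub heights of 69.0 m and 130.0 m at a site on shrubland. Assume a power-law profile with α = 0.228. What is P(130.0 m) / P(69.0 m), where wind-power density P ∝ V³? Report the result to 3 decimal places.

1.542

Speed ratio: V_B/V_A = (z_B/z_A)^α = (130.0/69.0)^0.228 = (1.8841)^0.228 = 1.15537
Power-density ratio: P_B/P_A = (V_B/V_A)³ = (1.15537)³ = 1.54228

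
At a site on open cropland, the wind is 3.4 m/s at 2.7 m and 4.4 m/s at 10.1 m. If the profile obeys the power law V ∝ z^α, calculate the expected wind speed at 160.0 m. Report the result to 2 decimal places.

First find α: α = ln(V₂/V₁)/ln(z₂/z₁) = ln(4.4/3.4)/ln(10.1/2.7) = 0.25783/1.31928 = 0.1954
Extrapolate from 10.1 m to 160.0 m: V₃ = 4.4 × (160.0/10.1)^0.1954 = 4.4 × 1.7158 = 7.5497 m/s

7.55 m/s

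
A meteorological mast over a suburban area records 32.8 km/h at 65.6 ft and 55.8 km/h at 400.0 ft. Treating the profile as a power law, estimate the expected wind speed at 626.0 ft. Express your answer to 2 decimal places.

63.65 km/h

First find α: α = ln(V₂/V₁)/ln(z₂/z₁) = ln(55.8/32.8)/ln(400.0/65.6) = 0.53135/1.80789 = 0.2939
Extrapolate from 400.0 ft to 626.0 ft: V₃ = 55.8 × (626.0/400.0)^0.2939 = 55.8 × 1.1407 = 63.6506 km/h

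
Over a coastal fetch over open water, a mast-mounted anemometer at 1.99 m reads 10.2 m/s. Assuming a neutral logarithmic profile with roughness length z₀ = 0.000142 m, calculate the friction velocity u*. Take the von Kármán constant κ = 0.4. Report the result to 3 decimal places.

u* ≈ 0.427 m/s

Log law: V(z) = (u*/κ) · ln(z/z₀) ⇒ u* = κ · V / ln(z/z₀)
u* = 0.4 × 10.2 / ln(1.99/0.000142) = 0.4 × 10.2 / 9.5478
   = 4.0800 / 9.5478 = 0.4273 m/s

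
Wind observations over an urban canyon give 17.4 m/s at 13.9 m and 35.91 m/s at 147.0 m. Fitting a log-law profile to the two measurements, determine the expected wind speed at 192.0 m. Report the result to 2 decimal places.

38.01 m/s

Log law: V ∝ ln(z/z₀). From the pair, with r = V₁/V₂ = 0.48454,
ln z₀ = (ln z₁ − r·ln z₂)/(1 − r) = (2.6319 − 0.48454×4.9904)/0.51546 = 0.4148 → z₀ = 1.514 m
V₃ = V₁ · ln(z₃/z₀)/ln(z₁/z₀) = 17.4 × 4.8427/2.2171 = 38.0059 m/s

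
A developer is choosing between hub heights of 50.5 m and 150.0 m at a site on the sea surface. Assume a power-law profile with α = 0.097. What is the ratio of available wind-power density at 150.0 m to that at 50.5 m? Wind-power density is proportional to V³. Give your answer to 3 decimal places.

1.373

Speed ratio: V_B/V_A = (z_B/z_A)^α = (150.0/50.5)^0.097 = (2.9703)^0.097 = 1.11138
Power-density ratio: P_B/P_A = (V_B/V_A)³ = (1.11138)³ = 1.37273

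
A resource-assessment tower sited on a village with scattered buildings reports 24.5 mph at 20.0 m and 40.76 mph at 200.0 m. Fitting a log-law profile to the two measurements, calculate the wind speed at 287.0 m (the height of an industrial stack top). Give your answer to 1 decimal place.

Log law: V ∝ ln(z/z₀). From the pair, with r = V₁/V₂ = 0.60108,
ln z₀ = (ln z₁ − r·ln z₂)/(1 − r) = (2.9957 − 0.60108×5.2983)/0.39892 = -0.4737 → z₀ = 0.6227 m
V₃ = V₁ · ln(z₃/z₀)/ln(z₁/z₀) = 24.5 × 6.1332/3.4695 = 43.3104 mph

43.3 mph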